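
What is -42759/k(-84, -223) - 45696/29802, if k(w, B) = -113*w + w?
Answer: -94678427/15576512 ≈ -6.0783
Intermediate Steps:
k(w, B) = -112*w
-42759/k(-84, -223) - 45696/29802 = -42759/((-112*(-84))) - 45696/29802 = -42759/9408 - 45696*1/29802 = -42759*1/9408 - 7616/4967 = -14253/3136 - 7616/4967 = -94678427/15576512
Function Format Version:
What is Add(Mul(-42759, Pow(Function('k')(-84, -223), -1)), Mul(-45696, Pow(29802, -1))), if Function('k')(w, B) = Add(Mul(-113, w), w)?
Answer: Rational(-94678427, 15576512) ≈ -6.0783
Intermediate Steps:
Function('k')(w, B) = Mul(-112, w)
Add(Mul(-42759, Pow(Function('k')(-84, -223), -1)), Mul(-45696, Pow(29802, -1))) = Add(Mul(-42759, Pow(Mul(-112, -84), -1)), Mul(-45696, Pow(29802, -1))) = Add(Mul(-42759, Pow(9408, -1)), Mul(-45696, Rational(1, 29802))) = Add(Mul(-42759, Rational(1, 9408)), Rational(-7616, 4967)) = Add(Rational(-14253, 3136), Rational(-7616, 4967)) = Rational(-94678427, 15576512)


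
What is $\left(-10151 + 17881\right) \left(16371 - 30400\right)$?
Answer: $-108444170$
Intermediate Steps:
$\left(-10151 + 17881\right) \left(16371 - 30400\right) = 7730 \left(-14029\right) = -108444170$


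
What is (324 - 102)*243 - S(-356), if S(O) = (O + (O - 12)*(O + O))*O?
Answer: 93204906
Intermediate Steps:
S(O) = O*(O + 2*O*(-12 + O)) (S(O) = (O + (-12 + O)*(2*O))*O = (O + 2*O*(-12 + O))*O = O*(O + 2*O*(-12 + O)))
(324 - 102)*243 - S(-356) = (324 - 102)*243 - (-356)**2*(-23 + 2*(-356)) = 222*243 - 126736*(-23 - 712) = 53946 - 126736*(-735) = 53946 - 1*(-93150960) = 53946 + 93150960 = 93204906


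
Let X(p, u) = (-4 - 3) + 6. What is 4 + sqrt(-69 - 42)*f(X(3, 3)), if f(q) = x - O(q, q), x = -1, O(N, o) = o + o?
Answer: 4 + I*sqrt(111) ≈ 4.0 + 10.536*I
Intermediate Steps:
O(N, o) = 2*o
X(p, u) = -1 (X(p, u) = -7 + 6 = -1)
f(q) = -1 - 2*q
4 + sqrt(-69 - 42)*f(X(3, 3)) = 4 + sqrt(-69 - 42)*(-1 - 2*(-1)) = 4 + sqrt(-111)*(-1 + 2) = 4 + (I*sqrt(111))*1 = 4 + I*sqrt(111)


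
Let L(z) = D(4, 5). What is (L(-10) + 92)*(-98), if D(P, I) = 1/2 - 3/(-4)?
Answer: -18277/2 ≈ -9138.5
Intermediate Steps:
D(P, I) = 5/4 (D(P, I) = 1*(½) - 3*(-¼) = ½ + ¾ = 5/4)
L(z) = 5/4
(L(-10) + 92)*(-98) = (5/4 + 92)*(-98) = (373/4)*(-98) = -18277/2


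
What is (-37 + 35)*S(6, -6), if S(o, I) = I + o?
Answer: 0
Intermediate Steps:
(-37 + 35)*S(6, -6) = (-37 + 35)*(-6 + 6) = -2*0 = 0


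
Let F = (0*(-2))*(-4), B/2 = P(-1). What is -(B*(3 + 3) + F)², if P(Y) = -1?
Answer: -144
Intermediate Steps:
B = -2 (B = 2*(-1) = -2)
F = 0 (F = 0*(-4) = 0)
-(B*(3 + 3) + F)² = -(-2*(3 + 3) + 0)² = -(-2*6 + 0)² = -(-12 + 0)² = -1*(-12)² = -1*144 = -144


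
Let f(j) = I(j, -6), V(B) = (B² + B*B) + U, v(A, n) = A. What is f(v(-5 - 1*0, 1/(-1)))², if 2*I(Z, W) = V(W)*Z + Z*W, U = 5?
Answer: 126025/4 ≈ 31506.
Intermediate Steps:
V(B) = 5 + 2*B² (V(B) = (B² + B*B) + 5 = (B² + B²) + 5 = 2*B² + 5 = 5 + 2*B²)
I(Z, W) = W*Z/2 + Z*(5 + 2*W²)/2 (I(Z, W) = ((5 + 2*W²)*Z + Z*W)/2 = (Z*(5 + 2*W²) + W*Z)/2 = (W*Z + Z*(5 + 2*W²))/2 = W*Z/2 + Z*(5 + 2*W²)/2)
f(j) = 71*j/2 (f(j) = j*(5 - 6 + 2*(-6)²)/2 = j*(5 - 6 + 2*36)/2 = j*(5 - 6 + 72)/2 = (½)*j*71 = 71*j/2)
f(v(-5 - 1*0, 1/(-1)))² = (71*(-5 - 1*0)/2)² = (71*(-5 + 0)/2)² = ((71/2)*(-5))² = (-355/2)² = 126025/4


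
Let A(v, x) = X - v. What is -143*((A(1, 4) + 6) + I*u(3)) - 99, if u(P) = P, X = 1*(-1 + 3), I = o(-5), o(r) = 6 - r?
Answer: -5819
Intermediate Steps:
I = 11 (I = 6 - 1*(-5) = 6 + 5 = 11)
X = 2 (X = 1*2 = 2)
A(v, x) = 2 - v
-143*((A(1, 4) + 6) + I*u(3)) - 99 = -143*(((2 - 1*1) + 6) + 11*3) - 99 = -143*(((2 - 1) + 6) + 33) - 99 = -143*((1 + 6) + 33) - 99 = -143*(7 + 33) - 99 = -143*40 - 99 = -5720 - 99 = -5819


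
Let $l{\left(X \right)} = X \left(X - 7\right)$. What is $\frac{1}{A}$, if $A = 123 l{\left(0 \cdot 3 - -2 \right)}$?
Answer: $- \frac{1}{1230} \approx -0.00081301$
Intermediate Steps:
$l{\left(X \right)} = X \left(-7 + X\right)$
$A = -1230$ ($A = 123 \left(0 \cdot 3 - -2\right) \left(-7 + \left(0 \cdot 3 - -2\right)\right) = 123 \left(0 + 2\right) \left(-7 + \left(0 + 2\right)\right) = 123 \cdot 2 \left(-7 + 2\right) = 123 \cdot 2 \left(-5\right) = 123 \left(-10\right) = -1230$)
$\frac{1}{A} = \frac{1}{-1230} = - \frac{1}{1230}$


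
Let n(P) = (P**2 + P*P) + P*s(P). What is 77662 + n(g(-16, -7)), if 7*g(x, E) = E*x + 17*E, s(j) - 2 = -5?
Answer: 77667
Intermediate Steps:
s(j) = -3 (s(j) = 2 - 5 = -3)
g(x, E) = 17*E/7 + E*x/7 (g(x, E) = (E*x + 17*E)/7 = (17*E + E*x)/7 = 17*E/7 + E*x/7)
n(P) = -3*P + 2*P**2 (n(P) = (P**2 + P*P) + P*(-3) = (P**2 + P**2) - 3*P = 2*P**2 - 3*P = -3*P + 2*P**2)
77662 + n(g(-16, -7)) = 77662 + ((1/7)*(-7)*(17 - 16))*(-3 + 2*((1/7)*(-7)*(17 - 16))) = 77662 + ((1/7)*(-7)*1)*(-3 + 2*((1/7)*(-7)*1)) = 77662 - (-3 + 2*(-1)) = 77662 - (-3 - 2) = 77662 - 1*(-5) = 77662 + 5 = 77667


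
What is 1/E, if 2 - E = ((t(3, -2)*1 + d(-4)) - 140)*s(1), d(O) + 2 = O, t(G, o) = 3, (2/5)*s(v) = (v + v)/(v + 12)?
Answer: 1/57 ≈ 0.017544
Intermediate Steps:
s(v) = 5*v/(12 + v) (s(v) = 5*((v + v)/(v + 12))/2 = 5*((2*v)/(12 + v))/2 = 5*(2*v/(12 + v))/2 = 5*v/(12 + v))
d(O) = -2 + O
E = 57 (E = 2 - ((3*1 + (-2 - 4)) - 140)*5*1/(12 + 1) = 2 - ((3 - 6) - 140)*5*1/13 = 2 - (-3 - 140)*5*1*(1/13) = 2 - (-143)*5/13 = 2 - 1*(-55) = 2 + 55 = 57)
1/E = 1/57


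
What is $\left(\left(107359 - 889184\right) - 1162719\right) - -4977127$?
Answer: $3032583$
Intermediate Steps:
$\left(\left(107359 - 889184\right) - 1162719\right) - -4977127 = \left(-781825 - 1162719\right) + 4977127 = -1944544 + 4977127 = 3032583$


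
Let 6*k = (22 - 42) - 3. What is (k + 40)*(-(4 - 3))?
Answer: -217/6 ≈ -36.167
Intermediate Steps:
k = -23/6 (k = ((22 - 42) - 3)/6 = (-20 - 3)/6 = (1/6)*(-23) = -23/6 ≈ -3.8333)
(k + 40)*(-(4 - 3)) = (-23/6 + 40)*(-(4 - 3)) = 217*(-1*1)/6 = (217/6)*(-1) = -217/6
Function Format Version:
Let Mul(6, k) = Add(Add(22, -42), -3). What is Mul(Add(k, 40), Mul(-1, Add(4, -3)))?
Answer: Rational(-217, 6) ≈ -36.167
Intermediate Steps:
k = Rational(-23, 6) (k = Mul(Rational(1, 6), Add(Add(22, -42), -3)) = Mul(Rational(1, 6), Add(-20, -3)) = Mul(Rational(1, 6), -23) = Rational(-23, 6) ≈ -3.8333)
Mul(Add(k, 40), Mul(-1, Add(4, -3))) = Mul(Add(Rational(-23, 6), 40), Mul(-1, Add(4, -3))) = Mul(Rational(217, 6), Mul(-1, 1)) = Mul(Rational(217, 6), -1) = Rational(-217, 6)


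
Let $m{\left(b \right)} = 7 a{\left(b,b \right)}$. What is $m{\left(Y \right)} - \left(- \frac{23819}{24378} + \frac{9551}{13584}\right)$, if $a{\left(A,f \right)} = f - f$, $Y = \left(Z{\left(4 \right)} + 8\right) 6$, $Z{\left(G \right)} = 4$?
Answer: $\frac{15120503}{55191792} \approx 0.27396$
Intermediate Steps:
$Y = 72$ ($Y = \left(4 + 8\right) 6 = 12 \cdot 6 = 72$)
$a{\left(A,f \right)} = 0$
$m{\left(b \right)} = 0$ ($m{\left(b \right)} = 7 \cdot 0 = 0$)
$m{\left(Y \right)} - \left(- \frac{23819}{24378} + \frac{9551}{13584}\right) = 0 - \left(- \frac{23819}{24378} + \frac{9551}{13584}\right) = 0 - - \frac{15120503}{55191792} = 0 + \left(\frac{23819}{24378} - \frac{9551}{13584}\right) = 0 + \frac{15120503}{55191792} = \frac{15120503}{55191792}$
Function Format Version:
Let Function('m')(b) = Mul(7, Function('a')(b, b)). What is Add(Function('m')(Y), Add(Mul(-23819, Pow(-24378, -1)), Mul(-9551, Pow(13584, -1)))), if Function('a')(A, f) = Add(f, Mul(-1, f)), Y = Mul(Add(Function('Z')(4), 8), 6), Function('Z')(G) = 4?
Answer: Rational(15120503, 55191792) ≈ 0.27396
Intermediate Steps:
Y = 72 (Y = Mul(Add(4, 8), 6) = Mul(12, 6) = 72)
Function('a')(A, f) = 0
Function('m')(b) = 0 (Function('m')(b) = Mul(7, 0) = 0)
Add(Function('m')(Y), Add(Mul(-23819, Pow(-24378, -1)), Mul(-9551, Pow(13584, -1)))) = Add(0, Add(Mul(-23819, Pow(-24378, -1)), Mul(-9551, Pow(13584, -1)))) = Add(0, Add(Mul(-23819, Rational(-1, 24378)), Mul(-9551, Rational(1, 13584)))) = Add(0, Add(Rational(23819, 24378), Rational(-9551, 13584))) = Add(0, Rational(15120503, 55191792)) = Rational(15120503, 55191792)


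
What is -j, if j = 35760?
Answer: -35760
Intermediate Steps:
-j = -1*35760 = -35760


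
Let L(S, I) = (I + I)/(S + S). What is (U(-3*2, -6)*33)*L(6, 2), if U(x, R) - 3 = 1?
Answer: 44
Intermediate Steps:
L(S, I) = I/S (L(S, I) = (2*I)/((2*S)) = (2*I)*(1/(2*S)) = I/S)
U(x, R) = 4 (U(x, R) = 3 + 1 = 4)
(U(-3*2, -6)*33)*L(6, 2) = (4*33)*(2/6) = 132*(2*(⅙)) = 132*(⅓) = 44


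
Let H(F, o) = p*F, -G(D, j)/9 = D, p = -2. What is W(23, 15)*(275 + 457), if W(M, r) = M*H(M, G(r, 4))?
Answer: -774456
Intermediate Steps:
G(D, j) = -9*D
H(F, o) = -2*F
W(M, r) = -2*M² (W(M, r) = M*(-2*M) = -2*M²)
W(23, 15)*(275 + 457) = (-2*23²)*(275 + 457) = -2*529*732 = -1058*732 = -774456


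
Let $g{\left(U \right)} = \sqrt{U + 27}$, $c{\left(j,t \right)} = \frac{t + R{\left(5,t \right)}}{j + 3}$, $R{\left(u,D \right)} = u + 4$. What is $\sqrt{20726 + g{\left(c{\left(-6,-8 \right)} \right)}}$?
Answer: $\frac{\sqrt{186534 + 12 \sqrt{15}}}{3} \approx 143.98$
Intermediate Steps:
$R{\left(u,D \right)} = 4 + u$
$c{\left(j,t \right)} = \frac{9 + t}{3 + j}$ ($c{\left(j,t \right)} = \frac{t + \left(4 + 5\right)}{j + 3} = \frac{t + 9}{3 + j} = \frac{9 + t}{3 + j}$)
$g{\left(U \right)} = \sqrt{27 + U}$
$\sqrt{20726 + g{\left(c{\left(-6,-8 \right)} \right)}} = \sqrt{20726 + \sqrt{27 + \frac{9 - 8}{3 - 6}}} = \sqrt{20726 + \sqrt{27 + \frac{1}{-3} \cdot 1}} = \sqrt{20726 + \sqrt{27 - \frac{1}{3}}} = \sqrt{20726 + \sqrt{\frac{80}{3}}} = \sqrt{20726 + \frac{4 \sqrt{15}}{3}}$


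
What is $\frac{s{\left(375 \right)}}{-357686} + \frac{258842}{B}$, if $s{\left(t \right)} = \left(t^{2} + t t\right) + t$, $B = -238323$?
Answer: $- \frac{9394227911}{5014400034} \approx -1.8734$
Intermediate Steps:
$s{\left(t \right)} = t + 2 t^{2}$ ($s{\left(t \right)} = \left(t^{2} + t^{2}\right) + t = 2 t^{2} + t = t + 2 t^{2}$)
$\frac{s{\left(375 \right)}}{-357686} + \frac{258842}{B} = \frac{375 \left(1 + 2 \cdot 375\right)}{-357686} + \frac{258842}{-238323} = 375 \left(1 + 750\right) \left(- \frac{1}{357686}\right) + 258842 \left(- \frac{1}{238323}\right) = 375 \cdot 751 \left(- \frac{1}{357686}\right) - \frac{15226}{14019} = 281625 \left(- \frac{1}{357686}\right) - \frac{15226}{14019} = - \frac{281625}{357686} - \frac{15226}{14019} = - \frac{9394227911}{5014400034}$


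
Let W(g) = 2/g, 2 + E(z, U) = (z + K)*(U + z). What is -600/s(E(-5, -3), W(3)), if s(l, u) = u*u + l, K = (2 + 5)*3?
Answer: 2700/583 ≈ 4.6312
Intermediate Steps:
K = 21 (K = 7*3 = 21)
E(z, U) = -2 + (21 + z)*(U + z) (E(z, U) = -2 + (z + 21)*(U + z) = -2 + (21 + z)*(U + z))
s(l, u) = l + u² (s(l, u) = u² + l = l + u²)
-600/s(E(-5, -3), W(3)) = -600/((-2 + (-5)² + 21*(-3) + 21*(-5) - 3*(-5)) + (2/3)²) = -600/((-2 + 25 - 63 - 105 + 15) + (2*(⅓))²) = -600/(-130 + (⅔)²) = -600/(-130 + 4/9) = -600/(-1166/9) = -600*(-9)/1166 = -1*(-2700/583) = 2700/583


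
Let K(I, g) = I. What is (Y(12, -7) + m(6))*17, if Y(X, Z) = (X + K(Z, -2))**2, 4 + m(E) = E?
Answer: 459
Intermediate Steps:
m(E) = -4 + E
Y(X, Z) = (X + Z)**2
(Y(12, -7) + m(6))*17 = ((12 - 7)**2 + (-4 + 6))*17 = (5**2 + 2)*17 = (25 + 2)*17 = 27*17 = 459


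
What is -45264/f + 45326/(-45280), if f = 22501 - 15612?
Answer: -1180902367/155966960 ≈ -7.5715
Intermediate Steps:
f = 6889
-45264/f + 45326/(-45280) = -45264/6889 + 45326/(-45280) = -45264*1/6889 + 45326*(-1/45280) = -45264/6889 - 22663/22640 = -1180902367/155966960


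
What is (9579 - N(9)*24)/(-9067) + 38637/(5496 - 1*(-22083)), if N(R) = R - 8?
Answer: 28934778/83352931 ≈ 0.34714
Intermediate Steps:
N(R) = -8 + R
(9579 - N(9)*24)/(-9067) + 38637/(5496 - 1*(-22083)) = (9579 - (-8 + 9)*24)/(-9067) + 38637/(5496 - 1*(-22083)) = (9579 - 24)*(-1/9067) + 38637/(5496 + 22083) = (9579 - 1*24)*(-1/9067) + 38637/27579 = (9579 - 24)*(-1/9067) + 38637*(1/27579) = 9555*(-1/9067) + 12879/9193 = -9555/9067 + 12879/9193 = 28934778/83352931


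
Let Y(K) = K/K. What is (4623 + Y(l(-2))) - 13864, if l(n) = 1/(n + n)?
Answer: -9240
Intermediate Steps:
l(n) = 1/(2*n)
Y(K) = 1
(4623 + Y(l(-2))) - 13864 = (4623 + 1) - 13864 = 4624 - 13864 = -9240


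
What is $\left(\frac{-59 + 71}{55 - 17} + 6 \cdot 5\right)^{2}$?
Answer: $\frac{331776}{361} \approx 919.05$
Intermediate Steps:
$\left(\frac{-59 + 71}{55 - 17} + 6 \cdot 5\right)^{2} = \left(\frac{12}{38} + 30\right)^{2} = \left(12 \cdot \frac{1}{38} + 30\right)^{2} = \left(\frac{6}{19} + 30\right)^{2} = \left(\frac{576}{19}\right)^{2} = \frac{331776}{361}$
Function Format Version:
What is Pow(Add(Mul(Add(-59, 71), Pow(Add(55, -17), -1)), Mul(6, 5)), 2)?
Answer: Rational(331776, 361) ≈ 919.05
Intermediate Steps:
Pow(Add(Mul(Add(-59, 71), Pow(Add(55, -17), -1)), Mul(6, 5)), 2) = Pow(Add(Mul(12, Pow(38, -1)), 30), 2) = Pow(Add(Mul(12, Rational(1, 38)), 30), 2) = Pow(Add(Rational(6, 19), 30), 2) = Pow(Rational(576, 19), 2) = Rational(331776, 361)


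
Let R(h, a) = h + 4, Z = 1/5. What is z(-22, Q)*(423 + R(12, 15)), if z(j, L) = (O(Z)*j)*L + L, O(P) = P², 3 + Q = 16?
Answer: 17121/25 ≈ 684.84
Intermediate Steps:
Q = 13 (Q = -3 + 16 = 13)
Z = ⅕ ≈ 0.20000
R(h, a) = 4 + h
z(j, L) = L + L*j/25 (z(j, L) = ((⅕)²*j)*L + L = (j/25)*L + L = L*j/25 + L = L + L*j/25)
z(-22, Q)*(423 + R(12, 15)) = ((1/25)*13*(25 - 22))*(423 + (4 + 12)) = ((1/25)*13*3)*(423 + 16) = (39/25)*439 = 17121/25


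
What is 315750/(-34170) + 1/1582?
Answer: -16649411/1801898 ≈ -9.2399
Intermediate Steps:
315750/(-34170) + 1/1582 = 315750*(-1/34170) + 1/1582 = -10525/1139 + 1/1582 = -16649411/1801898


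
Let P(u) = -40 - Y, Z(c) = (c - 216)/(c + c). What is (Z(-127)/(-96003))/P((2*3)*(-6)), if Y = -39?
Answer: 343/24384762 ≈ 1.4066e-5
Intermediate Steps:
Z(c) = (-216 + c)/(2*c) (Z(c) = (-216 + c)/((2*c)) = (-216 + c)*(1/(2*c)) = (-216 + c)/(2*c))
P(u) = -1 (P(u) = -40 - 1*(-39) = -40 + 39 = -1)
(Z(-127)/(-96003))/P((2*3)*(-6)) = (((1/2)*(-216 - 127)/(-127))/(-96003))/(-1) = (((1/2)*(-1/127)*(-343))*(-1/96003))*(-1) = ((343/254)*(-1/96003))*(-1) = -343/24384762*(-1) = 343/24384762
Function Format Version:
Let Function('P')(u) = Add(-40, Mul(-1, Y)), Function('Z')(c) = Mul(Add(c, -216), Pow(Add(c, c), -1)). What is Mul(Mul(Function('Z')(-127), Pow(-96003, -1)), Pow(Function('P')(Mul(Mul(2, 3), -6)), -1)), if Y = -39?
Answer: Rational(343, 24384762) ≈ 1.4066e-5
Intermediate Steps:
Function('Z')(c) = Mul(Rational(1, 2), Pow(c, -1), Add(-216, c)) (Function('Z')(c) = Mul(Add(-216, c), Pow(Mul(2, c), -1)) = Mul(Add(-216, c), Mul(Rational(1, 2), Pow(c, -1))) = Mul(Rational(1, 2), Pow(c, -1), Add(-216, c)))
Function('P')(u) = -1 (Function('P')(u) = Add(-40, Mul(-1, -39)) = Add(-40, 39) = -1)
Mul(Mul(Function('Z')(-127), Pow(-96003, -1)), Pow(Function('P')(Mul(Mul(2, 3), -6)), -1)) = Mul(Mul(Mul(Rational(1, 2), Pow(-127, -1), Add(-216, -127)), Pow(-96003, -1)), Pow(-1, -1)) = Mul(Mul(Mul(Rational(1, 2), Rational(-1, 127), -343), Rational(-1, 96003)), -1) = Mul(Mul(Rational(343, 254), Rational(-1, 96003)), -1) = Mul(Rational(-343, 24384762), -1) = Rational(343, 24384762)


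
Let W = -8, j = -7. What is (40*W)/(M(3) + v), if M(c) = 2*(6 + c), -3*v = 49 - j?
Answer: 480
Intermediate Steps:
v = -56/3 (v = -(49 - 1*(-7))/3 = -(49 + 7)/3 = -1/3*56 = -56/3 ≈ -18.667)
M(c) = 12 + 2*c
(40*W)/(M(3) + v) = (40*(-8))/((12 + 2*3) - 56/3) = -320/((12 + 6) - 56/3) = -320/(18 - 56/3) = -320/(-2/3) = -320*(-3/2) = 480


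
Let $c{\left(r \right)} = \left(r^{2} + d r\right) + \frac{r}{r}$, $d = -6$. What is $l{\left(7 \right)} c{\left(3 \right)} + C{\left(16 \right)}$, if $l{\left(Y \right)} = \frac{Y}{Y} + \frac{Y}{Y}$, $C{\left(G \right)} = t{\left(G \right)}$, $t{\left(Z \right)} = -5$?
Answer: $-21$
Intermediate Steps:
$C{\left(G \right)} = -5$
$c{\left(r \right)} = 1 + r^{2} - 6 r$ ($c{\left(r \right)} = \left(r^{2} - 6 r\right) + \frac{r}{r} = \left(r^{2} - 6 r\right) + 1 = 1 + r^{2} - 6 r$)
$l{\left(Y \right)} = 2$ ($l{\left(Y \right)} = 1 + 1 = 2$)
$l{\left(7 \right)} c{\left(3 \right)} + C{\left(16 \right)} = 2 \left(1 + 3^{2} - 18\right) - 5 = 2 \left(1 + 9 - 18\right) - 5 = 2 \left(-8\right) - 5 = -16 - 5 = -21$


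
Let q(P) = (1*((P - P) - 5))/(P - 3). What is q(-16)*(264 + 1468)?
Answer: 8660/19 ≈ 455.79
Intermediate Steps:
q(P) = -5/(-3 + P) (q(P) = (1*(0 - 5))/(-3 + P) = (1*(-5))/(-3 + P) = -5/(-3 + P))
q(-16)*(264 + 1468) = (-5/(-3 - 16))*(264 + 1468) = -5/(-19)*1732 = -5*(-1/19)*1732 = (5/19)*1732 = 8660/19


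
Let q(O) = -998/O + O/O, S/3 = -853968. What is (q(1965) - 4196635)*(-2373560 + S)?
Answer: 40699745220958912/1965 ≈ 2.0712e+13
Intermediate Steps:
S = -2561904 (S = 3*(-853968) = -2561904)
q(O) = 1 - 998/O (q(O) = -998/O + 1 = 1 - 998/O)
(q(1965) - 4196635)*(-2373560 + S) = ((-998 + 1965)/1965 - 4196635)*(-2373560 - 2561904) = ((1/1965)*967 - 4196635)*(-4935464) = (967/1965 - 4196635)*(-4935464) = -8246386808/1965*(-4935464) = 40699745220958912/1965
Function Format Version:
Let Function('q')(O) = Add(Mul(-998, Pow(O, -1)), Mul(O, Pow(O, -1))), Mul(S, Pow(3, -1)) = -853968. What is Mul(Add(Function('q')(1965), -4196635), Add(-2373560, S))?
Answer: Rational(40699745220958912, 1965) ≈ 2.0712e+13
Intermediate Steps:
S = -2561904 (S = Mul(3, -853968) = -2561904)
Function('q')(O) = Add(1, Mul(-998, Pow(O, -1))) (Function('q')(O) = Add(Mul(-998, Pow(O, -1)), 1) = Add(1, Mul(-998, Pow(O, -1))))
Mul(Add(Function('q')(1965), -4196635), Add(-2373560, S)) = Mul(Add(Mul(Pow(1965, -1), Add(-998, 1965)), -4196635), Add(-2373560, -2561904)) = Mul(Add(Mul(Rational(1, 1965), 967), -4196635), -4935464) = Mul(Add(Rational(967, 1965), -4196635), -4935464) = Mul(Rational(-8246386808, 1965), -4935464) = Rational(40699745220958912, 1965)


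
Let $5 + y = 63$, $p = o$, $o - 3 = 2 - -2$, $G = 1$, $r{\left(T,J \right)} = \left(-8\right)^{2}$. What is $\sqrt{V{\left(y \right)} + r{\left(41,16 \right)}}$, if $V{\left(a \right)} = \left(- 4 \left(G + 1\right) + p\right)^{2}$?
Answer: $\sqrt{65} \approx 8.0623$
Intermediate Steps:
$r{\left(T,J \right)} = 64$
$o = 7$ ($o = 3 + \left(2 - -2\right) = 3 + \left(2 + 2\right) = 3 + 4 = 7$)
$p = 7$
$y = 58$ ($y = -5 + 63 = 58$)
$V{\left(a \right)} = 1$ ($V{\left(a \right)} = \left(- 4 \left(1 + 1\right) + 7\right)^{2} = \left(\left(-4\right) 2 + 7\right)^{2} = \left(-8 + 7\right)^{2} = \left(-1\right)^{2} = 1$)
$\sqrt{V{\left(y \right)} + r{\left(41,16 \right)}} = \sqrt{1 + 64} = \sqrt{65}$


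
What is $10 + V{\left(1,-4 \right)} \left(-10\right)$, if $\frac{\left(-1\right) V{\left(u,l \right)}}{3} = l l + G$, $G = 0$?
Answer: $490$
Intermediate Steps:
$V{\left(u,l \right)} = - 3 l^{2}$ ($V{\left(u,l \right)} = - 3 \left(l l + 0\right) = - 3 \left(l^{2} + 0\right) = - 3 l^{2}$)
$10 + V{\left(1,-4 \right)} \left(-10\right) = 10 + - 3 \left(-4\right)^{2} \left(-10\right) = 10 + \left(-3\right) 16 \left(-10\right) = 10 - -480 = 10 + 480 = 490$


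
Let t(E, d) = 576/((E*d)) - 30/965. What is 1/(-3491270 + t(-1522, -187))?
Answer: -27465251/95888607657028 ≈ -2.8643e-7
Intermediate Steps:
t(E, d) = -6/193 + 576/(E*d) (t(E, d) = 576*(1/(E*d)) - 30*1/965 = 576/(E*d) - 6/193 = -6/193 + 576/(E*d))
1/(-3491270 + t(-1522, -187)) = 1/(-3491270 + (-6/193 + 576/(-1522*(-187)))) = 1/(-3491270 + (-6/193 + 576*(-1/1522)*(-1/187))) = 1/(-3491270 + (-6/193 + 288/142307)) = 1/(-3491270 - 798258/27465251) = 1/(-95888607657028/27465251) = -27465251/95888607657028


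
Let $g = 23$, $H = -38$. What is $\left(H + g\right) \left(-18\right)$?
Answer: $270$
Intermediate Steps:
$\left(H + g\right) \left(-18\right) = \left(-38 + 23\right) \left(-18\right) = \left(-15\right) \left(-18\right) = 270$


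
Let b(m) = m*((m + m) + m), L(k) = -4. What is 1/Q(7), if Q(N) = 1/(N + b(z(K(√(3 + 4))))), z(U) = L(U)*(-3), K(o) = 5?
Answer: 439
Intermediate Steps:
z(U) = 12 (z(U) = -4*(-3) = 12)
b(m) = 3*m² (b(m) = m*(2*m + m) = m*(3*m) = 3*m²)
Q(N) = 1/(432 + N) (Q(N) = 1/(N + 3*12²) = 1/(N + 3*144) = 1/(N + 432) = 1/(432 + N))
1/Q(7) = 1/(1/(432 + 7)) = 1/(1/439) = 439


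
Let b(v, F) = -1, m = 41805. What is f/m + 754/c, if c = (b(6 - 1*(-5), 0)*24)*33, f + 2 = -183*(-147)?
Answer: -189203/613140 ≈ -0.30858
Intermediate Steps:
f = 26899 (f = -2 - 183*(-147) = -2 + 26901 = 26899)
c = -792 (c = -1*24*33 = -24*33 = -792)
f/m + 754/c = 26899/41805 + 754/(-792) = 26899*(1/41805) + 754*(-1/792) = 26899/41805 - 377/396 = -189203/613140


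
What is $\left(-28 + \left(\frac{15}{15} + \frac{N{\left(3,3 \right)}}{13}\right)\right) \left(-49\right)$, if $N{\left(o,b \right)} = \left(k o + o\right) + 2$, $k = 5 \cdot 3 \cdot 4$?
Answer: $\frac{8134}{13} \approx 625.69$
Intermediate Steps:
$k = 60$ ($k = 15 \cdot 4 = 60$)
$N{\left(o,b \right)} = 2 + 61 o$ ($N{\left(o,b \right)} = \left(60 o + o\right) + 2 = 61 o + 2 = 2 + 61 o$)
$\left(-28 + \left(\frac{15}{15} + \frac{N{\left(3,3 \right)}}{13}\right)\right) \left(-49\right) = \left(-28 + \left(\frac{15}{15} + \frac{2 + 61 \cdot 3}{13}\right)\right) \left(-49\right) = \left(-28 + \left(15 \cdot \frac{1}{15} + \left(2 + 183\right) \frac{1}{13}\right)\right) \left(-49\right) = \left(-28 + \left(1 + 185 \cdot \frac{1}{13}\right)\right) \left(-49\right) = \left(-28 + \left(1 + \frac{185}{13}\right)\right) \left(-49\right) = \left(-28 + \frac{198}{13}\right) \left(-49\right) = \left(- \frac{166}{13}\right) \left(-49\right) = \frac{8134}{13}$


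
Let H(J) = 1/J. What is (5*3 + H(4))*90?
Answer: 2745/2 ≈ 1372.5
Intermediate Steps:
(5*3 + H(4))*90 = (5*3 + 1/4)*90 = (15 + ¼)*90 = (61/4)*90 = 2745/2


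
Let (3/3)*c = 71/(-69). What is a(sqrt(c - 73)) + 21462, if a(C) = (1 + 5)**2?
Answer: 21498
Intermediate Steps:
c = -71/69 (c = 71/(-69) = 71*(-1/69) = -71/69 ≈ -1.0290)
a(C) = 36 (a(C) = 6**2 = 36)
a(sqrt(c - 73)) + 21462 = 36 + 21462 = 21498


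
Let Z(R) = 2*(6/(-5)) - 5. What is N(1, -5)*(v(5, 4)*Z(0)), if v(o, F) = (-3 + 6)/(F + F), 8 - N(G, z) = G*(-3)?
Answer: -1221/40 ≈ -30.525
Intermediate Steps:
N(G, z) = 8 + 3*G (N(G, z) = 8 - G*(-3) = 8 - (-3)*G = 8 + 3*G)
v(o, F) = 3/(2*F) (v(o, F) = 3/((2*F)) = 3*(1/(2*F)) = 3/(2*F))
Z(R) = -37/5 (Z(R) = 2*(6*(-1/5)) - 5 = 2*(-6/5) - 5 = -12/5 - 5 = -37/5)
N(1, -5)*(v(5, 4)*Z(0)) = (8 + 3*1)*(((3/2)/4)*(-37/5)) = (8 + 3)*(((3/2)*(1/4))*(-37/5)) = 11*((3/8)*(-37/5)) = 11*(-111/40) = -1221/40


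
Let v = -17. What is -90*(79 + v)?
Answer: -5580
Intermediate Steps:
-90*(79 + v) = -90*(79 - 17) = -90*62 = -5580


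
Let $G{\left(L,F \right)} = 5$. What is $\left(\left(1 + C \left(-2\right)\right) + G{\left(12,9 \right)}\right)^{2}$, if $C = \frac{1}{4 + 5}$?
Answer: $\frac{2704}{81} \approx 33.383$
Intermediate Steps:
$C = \frac{1}{9} \approx 0.11111$
$\left(\left(1 + C \left(-2\right)\right) + G{\left(12,9 \right)}\right)^{2} = \left(\left(1 + \frac{1}{9} \left(-2\right)\right) + 5\right)^{2} = \left(\left(1 - \frac{2}{9}\right) + 5\right)^{2} = \left(\frac{7}{9} + 5\right)^{2} = \left(\frac{52}{9}\right)^{2} = \frac{2704}{81}$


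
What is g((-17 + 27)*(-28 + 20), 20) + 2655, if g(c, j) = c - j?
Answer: 2555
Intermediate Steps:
g((-17 + 27)*(-28 + 20), 20) + 2655 = ((-17 + 27)*(-28 + 20) - 1*20) + 2655 = (10*(-8) - 20) + 2655 = (-80 - 20) + 2655 = -100 + 2655 = 2555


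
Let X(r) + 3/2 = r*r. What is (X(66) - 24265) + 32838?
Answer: 25855/2 ≈ 12928.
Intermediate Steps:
X(r) = -3/2 + r**2 (X(r) = -3/2 + r*r = -3/2 + r**2)
(X(66) - 24265) + 32838 = ((-3/2 + 66**2) - 24265) + 32838 = ((-3/2 + 4356) - 24265) + 32838 = (8709/2 - 24265) + 32838 = -39821/2 + 32838 = 25855/2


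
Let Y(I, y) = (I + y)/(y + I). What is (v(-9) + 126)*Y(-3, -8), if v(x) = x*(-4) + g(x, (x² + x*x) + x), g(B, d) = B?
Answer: 153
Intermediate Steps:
Y(I, y) = 1 (Y(I, y) = (I + y)/(I + y) = 1)
v(x) = -3*x (v(x) = x*(-4) + x = -4*x + x = -3*x)
(v(-9) + 126)*Y(-3, -8) = (-3*(-9) + 126)*1 = (27 + 126)*1 = 153*1 = 153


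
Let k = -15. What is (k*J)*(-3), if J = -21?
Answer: -945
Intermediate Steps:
(k*J)*(-3) = -15*(-21)*(-3) = 315*(-3) = -945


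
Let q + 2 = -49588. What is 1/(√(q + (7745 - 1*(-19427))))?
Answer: -I*√22418/22418 ≈ -0.0066788*I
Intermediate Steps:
q = -49590 (q = -2 - 49588 = -49590)
1/(√(q + (7745 - 1*(-19427)))) = 1/(√(-49590 + (7745 - 1*(-19427)))) = 1/(√(-49590 + (7745 + 19427))) = 1/(√(-49590 + 27172)) = 1/(√(-22418)) = 1/(I*√22418) = -I*√22418/22418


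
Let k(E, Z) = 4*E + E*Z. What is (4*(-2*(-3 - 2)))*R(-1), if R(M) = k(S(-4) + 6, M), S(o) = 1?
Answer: 840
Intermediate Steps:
R(M) = 28 + 7*M (R(M) = (1 + 6)*(4 + M) = 7*(4 + M) = 28 + 7*M)
(4*(-2*(-3 - 2)))*R(-1) = (4*(-2*(-3 - 2)))*(28 + 7*(-1)) = (4*(-2*(-5)))*(28 - 7) = (4*10)*21 = 40*21 = 840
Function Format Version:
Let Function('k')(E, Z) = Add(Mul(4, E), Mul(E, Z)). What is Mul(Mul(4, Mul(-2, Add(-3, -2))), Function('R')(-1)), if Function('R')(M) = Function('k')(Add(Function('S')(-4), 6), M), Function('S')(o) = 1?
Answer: 840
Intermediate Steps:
Function('R')(M) = Add(28, Mul(7, M)) (Function('R')(M) = Mul(Add(1, 6), Add(4, M)) = Mul(7, Add(4, M)) = Add(28, Mul(7, M)))
Mul(Mul(4, Mul(-2, Add(-3, -2))), Function('R')(-1)) = Mul(Mul(4, Mul(-2, Add(-3, -2))), Add(28, Mul(7, -1))) = Mul(Mul(4, Mul(-2, -5)), Add(28, -7)) = Mul(Mul(4, 10), 21) = Mul(40, 21) = 840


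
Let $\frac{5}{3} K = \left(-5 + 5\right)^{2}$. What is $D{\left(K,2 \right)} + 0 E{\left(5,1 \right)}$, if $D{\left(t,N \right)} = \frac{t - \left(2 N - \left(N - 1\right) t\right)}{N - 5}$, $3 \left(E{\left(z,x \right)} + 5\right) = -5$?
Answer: $\frac{4}{3} \approx 1.3333$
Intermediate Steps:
$E{\left(z,x \right)} = - \frac{20}{3}$ ($E{\left(z,x \right)} = -5 + \frac{1}{3} \left(-5\right) = -5 - \frac{5}{3} = - \frac{20}{3}$)
$K = 0$ ($K = \frac{3 \left(-5 + 5\right)^{2}}{5} = \frac{3 \cdot 0^{2}}{5} = \frac{3}{5} \cdot 0 = 0$)
$D{\left(t,N \right)} = \frac{t - 2 N + t \left(-1 + N\right)}{-5 + N}$ ($D{\left(t,N \right)} = \frac{t - \left(2 N - \left(-1 + N\right) t\right)}{-5 + N} = \frac{t - \left(2 N - t \left(-1 + N\right)\right)}{-5 + N} = \frac{t - 2 N + t \left(-1 + N\right)}{-5 + N}$)
$D{\left(K,2 \right)} + 0 E{\left(5,1 \right)} = \frac{2 \left(-2 + 0\right)}{-5 + 2} + 0 \left(- \frac{20}{3}\right) = 2 \frac{1}{-3} \left(-2\right) + 0 = 2 \left(- \frac{1}{3}\right) \left(-2\right) + 0 = \frac{4}{3} + 0 = \frac{4}{3}$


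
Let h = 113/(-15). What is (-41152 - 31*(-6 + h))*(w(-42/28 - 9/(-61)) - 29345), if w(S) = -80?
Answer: 3595658495/3 ≈ 1.1986e+9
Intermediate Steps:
h = -113/15 (h = 113*(-1/15) = -113/15 ≈ -7.5333)
(-41152 - 31*(-6 + h))*(w(-42/28 - 9/(-61)) - 29345) = (-41152 - 31*(-6 - 113/15))*(-80 - 29345) = (-41152 - 31*(-203/15))*(-29425) = (-41152 + 6293/15)*(-29425) = -610987/15*(-29425) = 3595658495/3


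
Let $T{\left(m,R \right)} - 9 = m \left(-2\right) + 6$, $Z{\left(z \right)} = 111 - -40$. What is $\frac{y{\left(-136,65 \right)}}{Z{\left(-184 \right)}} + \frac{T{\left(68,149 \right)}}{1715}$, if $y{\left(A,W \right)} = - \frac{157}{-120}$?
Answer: $- \frac{384653}{6215160} \approx -0.061889$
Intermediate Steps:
$Z{\left(z \right)} = 151$ ($Z{\left(z \right)} = 111 + 40 = 151$)
$T{\left(m,R \right)} = 15 - 2 m$ ($T{\left(m,R \right)} = 9 + \left(m \left(-2\right) + 6\right) = 9 - \left(-6 + 2 m\right) = 15 - 2 m$)
$y{\left(A,W \right)} = \frac{157}{120}$ ($y{\left(A,W \right)} = \left(-157\right) \left(- \frac{1}{120}\right) = \frac{157}{120}$)
$\frac{y{\left(-136,65 \right)}}{Z{\left(-184 \right)}} + \frac{T{\left(68,149 \right)}}{1715} = \frac{157}{120 \cdot 151} + \frac{15 - 136}{1715} = \frac{157}{120} \cdot \frac{1}{151} + \left(15 - 136\right) \frac{1}{1715} = \frac{157}{18120} - \frac{121}{1715} = - \frac{384653}{6215160}$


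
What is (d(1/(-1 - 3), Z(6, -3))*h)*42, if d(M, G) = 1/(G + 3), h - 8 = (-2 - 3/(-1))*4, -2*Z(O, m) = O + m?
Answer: 336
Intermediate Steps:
Z(O, m) = -O/2 - m/2 (Z(O, m) = -(O + m)/2 = -O/2 - m/2)
h = 12 (h = 8 + (-2 - 3/(-1))*4 = 8 + (-2 - 3*(-1))*4 = 8 + (-2 + 3)*4 = 8 + 1*4 = 8 + 4 = 12)
d(M, G) = 1/(3 + G)
(d(1/(-1 - 3), Z(6, -3))*h)*42 = (12/(3 + (-½*6 - ½*(-3))))*42 = (12/(3 + (-3 + 3/2)))*42 = (12/(3 - 3/2))*42 = (12/(3/2))*42 = ((⅔)*12)*42 = 8*42 = 336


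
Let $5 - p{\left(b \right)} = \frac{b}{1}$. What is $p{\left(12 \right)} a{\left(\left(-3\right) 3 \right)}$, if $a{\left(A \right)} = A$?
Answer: $63$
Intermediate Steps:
$p{\left(b \right)} = 5 - b$ ($p{\left(b \right)} = 5 - \frac{b}{1} = 5 - b 1 = 5 - b$)
$p{\left(12 \right)} a{\left(\left(-3\right) 3 \right)} = \left(5 - 12\right) \left(\left(-3\right) 3\right) = \left(5 - 12\right) \left(-9\right) = \left(-7\right) \left(-9\right) = 63$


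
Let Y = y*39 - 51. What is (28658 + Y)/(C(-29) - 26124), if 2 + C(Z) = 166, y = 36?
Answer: -30011/25960 ≈ -1.1560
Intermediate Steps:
C(Z) = 164 (C(Z) = -2 + 166 = 164)
Y = 1353 (Y = 36*39 - 51 = 1404 - 51 = 1353)
(28658 + Y)/(C(-29) - 26124) = (28658 + 1353)/(164 - 26124) = 30011/(-25960) = 30011*(-1/25960) = -30011/25960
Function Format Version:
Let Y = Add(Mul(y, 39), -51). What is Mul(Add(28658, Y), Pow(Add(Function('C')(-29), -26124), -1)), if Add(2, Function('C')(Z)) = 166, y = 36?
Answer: Rational(-30011, 25960) ≈ -1.1560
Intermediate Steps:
Function('C')(Z) = 164 (Function('C')(Z) = Add(-2, 166) = 164)
Y = 1353 (Y = Add(Mul(36, 39), -51) = Add(1404, -51) = 1353)
Mul(Add(28658, Y), Pow(Add(Function('C')(-29), -26124), -1)) = Mul(Add(28658, 1353), Pow(Add(164, -26124), -1)) = Mul(30011, Pow(-25960, -1)) = Mul(30011, Rational(-1, 25960)) = Rational(-30011, 25960)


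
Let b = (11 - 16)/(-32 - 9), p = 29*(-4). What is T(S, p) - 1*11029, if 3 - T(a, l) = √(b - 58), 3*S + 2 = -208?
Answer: -11026 - I*√97293/41 ≈ -11026.0 - 7.6078*I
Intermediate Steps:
S = -70 (S = -⅔ + (⅓)*(-208) = -⅔ - 208/3 = -70)
p = -116
b = 5/41 (b = -5/(-41) = -5*(-1/41) = 5/41 ≈ 0.12195)
T(a, l) = 3 - I*√97293/41 (T(a, l) = 3 - √(5/41 - 58) = 3 - √(-2373/41) = 3 - I*√97293/41)
T(S, p) - 1*11029 = (3 - I*√97293/41) - 1*11029 = (3 - I*√97293/41) - 11029 = -11026 - I*√97293/41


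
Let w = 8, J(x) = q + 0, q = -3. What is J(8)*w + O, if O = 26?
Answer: 2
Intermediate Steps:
J(x) = -3 (J(x) = -3 + 0 = -3)
J(8)*w + O = -3*8 + 26 = -24 + 26 = 2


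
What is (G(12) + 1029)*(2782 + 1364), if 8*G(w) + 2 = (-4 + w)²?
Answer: 8596731/2 ≈ 4.2984e+6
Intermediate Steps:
G(w) = -¼ + (-4 + w)²/8
(G(12) + 1029)*(2782 + 1364) = ((-¼ + (-4 + 12)²/8) + 1029)*(2782 + 1364) = ((-¼ + (⅛)*8²) + 1029)*4146 = ((-¼ + (⅛)*64) + 1029)*4146 = ((-¼ + 8) + 1029)*4146 = (31/4 + 1029)*4146 = (4147/4)*4146 = 8596731/2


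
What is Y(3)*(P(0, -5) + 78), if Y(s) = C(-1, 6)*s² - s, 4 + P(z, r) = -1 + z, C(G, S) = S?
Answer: 3723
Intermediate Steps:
P(z, r) = -5 + z (P(z, r) = -4 + (-1 + z) = -5 + z)
Y(s) = -s + 6*s² (Y(s) = 6*s² - s = -s + 6*s²)
Y(3)*(P(0, -5) + 78) = (3*(-1 + 6*3))*((-5 + 0) + 78) = (3*(-1 + 18))*(-5 + 78) = (3*17)*73 = 51*73 = 3723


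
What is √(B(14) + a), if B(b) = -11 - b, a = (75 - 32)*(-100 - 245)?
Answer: 2*I*√3715 ≈ 121.9*I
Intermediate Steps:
a = -14835 (a = 43*(-345) = -14835)
√(B(14) + a) = √((-11 - 1*14) - 14835) = √((-11 - 14) - 14835) = √(-25 - 14835) = √(-14860) = 2*I*√3715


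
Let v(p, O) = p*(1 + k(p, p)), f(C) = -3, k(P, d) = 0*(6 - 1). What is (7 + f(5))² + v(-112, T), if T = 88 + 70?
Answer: -96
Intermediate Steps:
T = 158
k(P, d) = 0 (k(P, d) = 0*5 = 0)
v(p, O) = p (v(p, O) = p*(1 + 0) = p*1 = p)
(7 + f(5))² + v(-112, T) = (7 - 3)² - 112 = 4² - 112 = 16 - 112 = -96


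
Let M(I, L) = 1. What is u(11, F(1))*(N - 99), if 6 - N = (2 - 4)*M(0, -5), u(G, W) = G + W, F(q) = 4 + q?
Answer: -1456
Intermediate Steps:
N = 8 (N = 6 - (2 - 4) = 6 - (-2) = 6 - 1*(-2) = 6 + 2 = 8)
u(11, F(1))*(N - 99) = (11 + (4 + 1))*(8 - 99) = (11 + 5)*(-91) = 16*(-91) = -1456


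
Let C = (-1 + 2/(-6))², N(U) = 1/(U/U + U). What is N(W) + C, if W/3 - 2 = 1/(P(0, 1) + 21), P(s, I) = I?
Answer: 2710/1413 ≈ 1.9179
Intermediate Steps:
W = 135/22 (W = 6 + 3/(1 + 21) = 6 + 3/22 = 135/22 ≈ 6.1364)
N(U) = 1/(1 + U)
C = 16/9 (C = (-1 + 2*(-⅙))² = (-1 - ⅓)² = (-4/3)² = 16/9 ≈ 1.7778)
N(W) + C = 1/(1 + 135/22) + 16/9 = 1/(157/22) + 16/9 = 22/157 + 16/9 = 2710/1413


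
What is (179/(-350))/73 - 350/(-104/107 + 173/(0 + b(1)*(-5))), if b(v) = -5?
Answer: -3417719367/58075150 ≈ -58.850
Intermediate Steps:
(179/(-350))/73 - 350/(-104/107 + 173/(0 + b(1)*(-5))) = (179/(-350))/73 - 350/(-104/107 + 173/(0 - 5*(-5))) = (179*(-1/350))*(1/73) - 350/(-104*1/107 + 173/(0 + 25)) = -179/350*1/73 - 350/(-104/107 + 173/25) = -179/25550 - 350/(-104/107 + 173*(1/25)) = -179/25550 - 350/(-104/107 + 173/25) = -179/25550 - 350/15911/2675 = -179/25550 - 350*2675/15911 = -179/25550 - 133750/2273 = -3417719367/58075150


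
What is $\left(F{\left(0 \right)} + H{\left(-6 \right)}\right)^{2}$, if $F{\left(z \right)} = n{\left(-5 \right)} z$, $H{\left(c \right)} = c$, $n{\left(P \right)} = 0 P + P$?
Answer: $36$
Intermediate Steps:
$n{\left(P \right)} = P$ ($n{\left(P \right)} = 0 + P = P$)
$F{\left(z \right)} = - 5 z$
$\left(F{\left(0 \right)} + H{\left(-6 \right)}\right)^{2} = \left(\left(-5\right) 0 - 6\right)^{2} = \left(0 - 6\right)^{2} = \left(-6\right)^{2} = 36$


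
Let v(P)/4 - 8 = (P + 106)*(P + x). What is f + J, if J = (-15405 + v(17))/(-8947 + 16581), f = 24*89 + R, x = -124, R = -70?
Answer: 15703827/7634 ≈ 2057.1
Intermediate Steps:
v(P) = 32 + 4*(-124 + P)*(106 + P) (v(P) = 32 + 4*((P + 106)*(P - 124)) = 32 + 4*((106 + P)*(-124 + P)) = 32 + 4*((-124 + P)*(106 + P)) = 32 + 4*(-124 + P)*(106 + P))
f = 2066 (f = 24*89 - 70 = 2136 - 70 = 2066)
J = -68017/7634 (J = (-15405 + (-52544 - 72*17 + 4*17²))/(-8947 + 16581) = (-15405 + (-52544 - 1224 + 4*289))/7634 = (-15405 + (-52544 - 1224 + 1156))*(1/7634) = (-15405 - 52612)*(1/7634) = -68017*1/7634 = -68017/7634 ≈ -8.9097)
f + J = 2066 - 68017/7634 = 15703827/7634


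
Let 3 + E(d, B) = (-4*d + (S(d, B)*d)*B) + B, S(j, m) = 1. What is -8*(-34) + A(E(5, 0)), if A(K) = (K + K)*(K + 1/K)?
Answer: 1332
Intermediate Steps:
E(d, B) = -3 + B - 4*d + B*d (E(d, B) = -3 + ((-4*d + (1*d)*B) + B) = -3 + ((-4*d + d*B) + B) = -3 + ((-4*d + B*d) + B) = -3 + (B - 4*d + B*d) = -3 + B - 4*d + B*d)
A(K) = 2*K*(K + 1/K) (A(K) = (2*K)*(K + 1/K) = 2*K*(K + 1/K))
-8*(-34) + A(E(5, 0)) = -8*(-34) + (2 + 2*(-3 + 0 - 4*5 + 0*5)²) = 272 + (2 + 2*(-3 + 0 - 20 + 0)²) = 272 + (2 + 2*(-23)²) = 272 + (2 + 2*529) = 272 + (2 + 1058) = 272 + 1060 = 1332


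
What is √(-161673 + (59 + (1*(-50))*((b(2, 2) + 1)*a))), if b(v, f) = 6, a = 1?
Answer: 6*I*√4499 ≈ 402.45*I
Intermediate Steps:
√(-161673 + (59 + (1*(-50))*((b(2, 2) + 1)*a))) = √(-161673 + (59 + (1*(-50))*((6 + 1)*1))) = √(-161673 + (59 - 350)) = √(-161673 - 291) = √(-161964) = 6*I*√4499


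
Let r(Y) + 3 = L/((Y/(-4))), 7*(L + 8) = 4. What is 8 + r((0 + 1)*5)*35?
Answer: 111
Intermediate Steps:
L = -52/7 (L = -8 + (⅐)*4 = -8 + 4/7 = -52/7 ≈ -7.4286)
r(Y) = -3 + 208/(7*Y) (r(Y) = -3 - 52*(-4/Y)/7 = -3 - (-208)/(7*Y) = -3 + 208/(7*Y))
8 + r((0 + 1)*5)*35 = 8 + (-3 + 208/(7*(((0 + 1)*5))))*35 = 8 + (-3 + 208/(7*((1*5))))*35 = 8 + (-3 + (208/7)/5)*35 = 8 + (-3 + (208/7)*(⅕))*35 = 8 + (-3 + 208/35)*35 = 8 + (103/35)*35 = 8 + 103 = 111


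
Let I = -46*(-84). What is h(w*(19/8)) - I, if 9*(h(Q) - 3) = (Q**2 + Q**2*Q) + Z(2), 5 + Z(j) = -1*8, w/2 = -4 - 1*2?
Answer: -456791/72 ≈ -6344.3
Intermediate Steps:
I = 3864
w = -12 (w = 2*(-4 - 1*2) = 2*(-4 - 2) = 2*(-6) = -12)
Z(j) = -13 (Z(j) = -5 - 1*8 = -5 - 8 = -13)
h(Q) = 14/9 + Q**2/9 + Q**3/9 (h(Q) = 3 + ((Q**2 + Q**2*Q) - 13)/9 = 3 + ((Q**2 + Q**3) - 13)/9 = 3 + (-13 + Q**2 + Q**3)/9 = 3 + (-13/9 + Q**2/9 + Q**3/9) = 14/9 + Q**2/9 + Q**3/9)
h(w*(19/8)) - I = (14/9 + (-228/8)**2/9 + (-228/8)**3/9) - 1*3864 = (14/9 + (-228/8)**2/9 + (-228/8)**3/9) - 3864 = (14/9 + (-12*19/8)**2/9 + (-12*19/8)**3/9) - 3864 = (14/9 + (-57/2)**2/9 + (-57/2)**3/9) - 3864 = (14/9 + (1/9)*(3249/4) + (1/9)*(-185193/8)) - 3864 = (14/9 + 361/4 - 20577/8) - 3864 = -178583/72 - 3864 = -456791/72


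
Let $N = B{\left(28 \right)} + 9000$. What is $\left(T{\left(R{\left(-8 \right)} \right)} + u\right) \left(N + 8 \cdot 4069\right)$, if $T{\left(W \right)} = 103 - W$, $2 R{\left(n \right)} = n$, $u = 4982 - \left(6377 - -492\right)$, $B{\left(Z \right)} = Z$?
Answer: $-74012400$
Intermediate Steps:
$N = 9028$ ($N = 28 + 9000 = 9028$)
$u = -1887$ ($u = 4982 - \left(6377 + 492\right) = 4982 - 6869 = -1887$)
$R{\left(n \right)} = \frac{n}{2}$
$\left(T{\left(R{\left(-8 \right)} \right)} + u\right) \left(N + 8 \cdot 4069\right) = \left(\left(103 - \frac{1}{2} \left(-8\right)\right) - 1887\right) \left(9028 + 8 \cdot 4069\right) = \left(\left(103 - -4\right) - 1887\right) \left(9028 + 32552\right) = \left(\left(103 + 4\right) - 1887\right) 41580 = \left(107 - 1887\right) 41580 = \left(-1780\right) 41580 = -74012400$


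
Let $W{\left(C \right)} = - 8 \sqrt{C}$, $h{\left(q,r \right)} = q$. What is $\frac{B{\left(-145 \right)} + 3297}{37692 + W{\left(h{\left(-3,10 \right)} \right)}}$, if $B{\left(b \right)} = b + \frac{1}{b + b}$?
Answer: $\frac{2871122139}{34333270520} + \frac{304693 i \sqrt{3}}{17166635260} \approx 0.083625 + 3.0742 \cdot 10^{-5} i$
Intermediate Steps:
$B{\left(b \right)} = b + \frac{1}{2 b}$
$\frac{B{\left(-145 \right)} + 3297}{37692 + W{\left(h{\left(-3,10 \right)} \right)}} = \frac{\left(-145 + \frac{1}{2 \left(-145\right)}\right) + 3297}{37692 - 8 \sqrt{-3}} = \frac{\left(-145 + \frac{1}{2} \left(- \frac{1}{145}\right)\right) + 3297}{37692 - 8 i \sqrt{3}} = \frac{\left(-145 - \frac{1}{290}\right) + 3297}{37692 - 8 i \sqrt{3}} = \frac{- \frac{42051}{290} + 3297}{37692 - 8 i \sqrt{3}} = \frac{914079}{290 \left(37692 - 8 i \sqrt{3}\right)}$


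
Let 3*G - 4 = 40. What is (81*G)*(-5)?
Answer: -5940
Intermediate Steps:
G = 44/3 (G = 4/3 + (⅓)*40 = 4/3 + 40/3 = 44/3 ≈ 14.667)
(81*G)*(-5) = (81*(44/3))*(-5) = 1188*(-5) = -5940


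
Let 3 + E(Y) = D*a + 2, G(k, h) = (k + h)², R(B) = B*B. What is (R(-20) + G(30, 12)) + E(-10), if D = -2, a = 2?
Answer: 2159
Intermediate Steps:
R(B) = B²
G(k, h) = (h + k)²
E(Y) = -5 (E(Y) = -3 + (-2*2 + 2) = -3 + (-4 + 2) = -3 - 2 = -5)
(R(-20) + G(30, 12)) + E(-10) = ((-20)² + (12 + 30)²) - 5 = (400 + 42²) - 5 = (400 + 1764) - 5 = 2164 - 5 = 2159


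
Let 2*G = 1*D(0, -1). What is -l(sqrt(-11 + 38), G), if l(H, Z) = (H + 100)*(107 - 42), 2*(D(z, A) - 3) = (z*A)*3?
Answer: -6500 - 195*sqrt(3) ≈ -6837.8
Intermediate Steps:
D(z, A) = 3 + 3*A*z/2 (D(z, A) = 3 + ((z*A)*3)/2 = 3 + ((A*z)*3)/2 = 3 + (3*A*z)/2 = 3 + 3*A*z/2)
G = 3/2 (G = (1*(3 + (3/2)*(-1)*0))/2 = (1*(3 + 0))/2 = (1*3)/2 = (1/2)*3 = 3/2 ≈ 1.5000)
l(H, Z) = 6500 + 65*H (l(H, Z) = (100 + H)*65 = 6500 + 65*H)
-l(sqrt(-11 + 38), G) = -(6500 + 65*sqrt(-11 + 38)) = -(6500 + 65*sqrt(27)) = -(6500 + 65*(3*sqrt(3))) = -(6500 + 195*sqrt(3)) = -6500 - 195*sqrt(3)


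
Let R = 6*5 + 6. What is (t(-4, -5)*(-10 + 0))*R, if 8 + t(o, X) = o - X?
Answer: 2520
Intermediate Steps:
R = 36 (R = 30 + 6 = 36)
t(o, X) = -8 + o - X (t(o, X) = -8 + (o - X) = -8 + o - X)
(t(-4, -5)*(-10 + 0))*R = ((-8 - 4 - 1*(-5))*(-10 + 0))*36 = ((-8 - 4 + 5)*(-10))*36 = -7*(-10)*36 = 70*36 = 2520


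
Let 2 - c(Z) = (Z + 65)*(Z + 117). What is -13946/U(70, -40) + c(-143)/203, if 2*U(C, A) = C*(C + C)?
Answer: -911317/71050 ≈ -12.826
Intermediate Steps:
c(Z) = 2 - (65 + Z)*(117 + Z) (c(Z) = 2 - (Z + 65)*(Z + 117) = 2 - (65 + Z)*(117 + Z))
U(C, A) = C² (U(C, A) = (C*(C + C))/2 = (C*(2*C))/2 = (2*C²)/2 = C²)
-13946/U(70, -40) + c(-143)/203 = -13946/(70²) + (-7603 - 1*(-143)² - 182*(-143))/203 = -13946/4900 + (-7603 - 1*20449 + 26026)*(1/203) = -13946*1/4900 + (-7603 - 20449 + 26026)*(1/203) = -6973/2450 - 2026*1/203 = -6973/2450 - 2026/203 = -911317/71050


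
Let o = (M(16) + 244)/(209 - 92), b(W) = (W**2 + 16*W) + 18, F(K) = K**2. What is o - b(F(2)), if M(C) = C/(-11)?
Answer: -123458/1287 ≈ -95.927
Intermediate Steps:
M(C) = -C/11 (M(C) = C*(-1/11) = -C/11)
b(W) = 18 + W**2 + 16*W
o = 2668/1287 (o = (-1/11*16 + 244)/(209 - 92) = (-16/11 + 244)/117 = (2668/11)*(1/117) = 2668/1287 ≈ 2.0730)
o - b(F(2)) = 2668/1287 - (18 + (2**2)**2 + 16*2**2) = 2668/1287 - (18 + 4**2 + 16*4) = 2668/1287 - (18 + 16 + 64) = 2668/1287 - 1*98 = 2668/1287 - 98 = -123458/1287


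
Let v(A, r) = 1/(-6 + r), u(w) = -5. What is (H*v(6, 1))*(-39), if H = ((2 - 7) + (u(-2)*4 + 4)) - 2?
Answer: -897/5 ≈ -179.40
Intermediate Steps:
H = -23 (H = ((2 - 7) + (-5*4 + 4)) - 2 = (-5 + (-20 + 4)) - 2 = (-5 - 16) - 2 = -21 - 2 = -23)
(H*v(6, 1))*(-39) = -23/(-6 + 1)*(-39) = -23/(-5)*(-39) = -23*(-1/5)*(-39) = (23/5)*(-39) = -897/5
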